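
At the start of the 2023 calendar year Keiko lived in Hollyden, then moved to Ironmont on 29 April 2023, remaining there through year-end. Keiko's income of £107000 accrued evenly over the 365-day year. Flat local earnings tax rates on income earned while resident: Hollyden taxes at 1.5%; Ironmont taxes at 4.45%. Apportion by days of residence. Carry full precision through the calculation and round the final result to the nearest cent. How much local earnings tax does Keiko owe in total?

Hollyden, 1 January – 28 April 2023: 118 days → £107000 × 1.5% × 118/365 = £518.8767
Ironmont, 29 April – 31 December 2023: 247 days → £107000 × 4.45% × 247/365 = £3222.1658
Total = £3741.0425

£3741.04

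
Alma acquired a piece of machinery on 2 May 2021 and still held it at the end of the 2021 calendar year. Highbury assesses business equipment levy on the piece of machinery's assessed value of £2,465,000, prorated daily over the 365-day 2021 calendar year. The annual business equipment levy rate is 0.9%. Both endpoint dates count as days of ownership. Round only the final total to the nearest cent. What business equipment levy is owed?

£14,830.52

Days held (2 May – 31 December 2021): 244 out of 365
Tax = £2,465,000 × 0.9% × 244/365 = £14,830.5205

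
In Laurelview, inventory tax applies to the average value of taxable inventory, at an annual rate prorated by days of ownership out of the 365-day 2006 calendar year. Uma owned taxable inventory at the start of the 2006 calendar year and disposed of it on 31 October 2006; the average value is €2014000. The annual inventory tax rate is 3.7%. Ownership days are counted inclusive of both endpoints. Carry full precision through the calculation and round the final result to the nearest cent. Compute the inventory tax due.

Days held (1 January – 31 October 2006): 304 out of 365
Tax = €2014000 × 3.7% × 304/365 = €62064.3068

€62064.31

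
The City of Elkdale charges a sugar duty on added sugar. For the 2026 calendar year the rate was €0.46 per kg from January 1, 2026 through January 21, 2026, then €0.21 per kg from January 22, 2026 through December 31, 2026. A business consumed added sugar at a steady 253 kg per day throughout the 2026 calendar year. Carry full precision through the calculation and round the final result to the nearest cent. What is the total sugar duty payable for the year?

January 1 – January 21, 2026: 21 days × 253 kg/day = 5,313 kg at €0.46/kg → €2,443.98
January 22 – December 31, 2026: 344 days × 253 kg/day = 87,032 kg at €0.21/kg → €18,276.72

€20,720.70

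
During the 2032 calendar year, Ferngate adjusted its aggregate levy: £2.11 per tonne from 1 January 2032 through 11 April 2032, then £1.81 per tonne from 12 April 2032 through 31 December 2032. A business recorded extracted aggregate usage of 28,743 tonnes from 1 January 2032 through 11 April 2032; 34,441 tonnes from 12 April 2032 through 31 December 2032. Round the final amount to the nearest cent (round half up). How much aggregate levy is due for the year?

£122,985.94

1 January – 11 April 2032: 28,743 tonnes at £2.11/tonne → £60,647.73
12 April – 31 December 2032: 34,441 tonnes at £1.81/tonne → £62,338.21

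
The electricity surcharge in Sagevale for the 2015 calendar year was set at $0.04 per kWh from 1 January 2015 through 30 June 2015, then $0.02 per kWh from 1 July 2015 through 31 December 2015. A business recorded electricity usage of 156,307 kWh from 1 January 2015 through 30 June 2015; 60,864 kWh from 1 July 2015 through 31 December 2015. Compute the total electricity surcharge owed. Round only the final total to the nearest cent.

1 January – 30 June 2015: 156,307 kWh at $0.04/kWh → $6252.28
1 July – 31 December 2015: 60,864 kWh at $0.02/kWh → $1217.28

$7469.56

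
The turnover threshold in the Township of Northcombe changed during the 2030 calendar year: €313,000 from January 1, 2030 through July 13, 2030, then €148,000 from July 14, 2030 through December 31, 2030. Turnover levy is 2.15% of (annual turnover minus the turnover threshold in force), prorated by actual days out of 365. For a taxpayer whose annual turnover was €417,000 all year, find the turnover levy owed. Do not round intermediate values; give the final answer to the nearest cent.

January 1 – July 13, 2030: 194 days, exemption €313,000 → (€417,000 − €313,000) × 2.15% × 194/365 = €1,188.4493
July 14 – December 31, 2030: 171 days, exemption €148,000 → (€417,000 − €148,000) × 2.15% × 171/365 = €2,709.5301
Total = €3,897.9795

€3,897.98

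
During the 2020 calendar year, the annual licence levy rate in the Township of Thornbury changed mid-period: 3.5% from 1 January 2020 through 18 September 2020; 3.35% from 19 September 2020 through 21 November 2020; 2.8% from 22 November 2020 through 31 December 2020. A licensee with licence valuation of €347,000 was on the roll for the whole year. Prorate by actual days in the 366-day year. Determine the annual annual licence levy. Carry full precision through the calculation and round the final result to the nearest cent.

€11,788.52

1 January – 18 September 2020: 262 days at 3.5% → €347,000 × 3.5% × 262/366 = €8,693.9617
19 September – 21 November 2020: 64 days at 3.35% → €347,000 × 3.35% × 64/366 = €2,032.6995
22 November – 31 December 2020: 40 days at 2.8% → €347,000 × 2.8% × 40/366 = €1,061.8579
Total = €11,788.5191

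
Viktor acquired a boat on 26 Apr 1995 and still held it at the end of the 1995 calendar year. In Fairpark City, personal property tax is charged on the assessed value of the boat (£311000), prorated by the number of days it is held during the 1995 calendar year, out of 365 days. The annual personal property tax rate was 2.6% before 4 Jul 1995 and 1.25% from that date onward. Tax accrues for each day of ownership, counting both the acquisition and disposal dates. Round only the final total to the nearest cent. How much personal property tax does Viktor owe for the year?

£3456.36

26 Apr – 3 Jul 1995: 69 days at 2.6% → £311000 × 2.6% × 69/365 = £1528.5863
4 Jul – 31 Dec 1995: 181 days at 1.25% → £311000 × 1.25% × 181/365 = £1927.7740
Total = £3456.3603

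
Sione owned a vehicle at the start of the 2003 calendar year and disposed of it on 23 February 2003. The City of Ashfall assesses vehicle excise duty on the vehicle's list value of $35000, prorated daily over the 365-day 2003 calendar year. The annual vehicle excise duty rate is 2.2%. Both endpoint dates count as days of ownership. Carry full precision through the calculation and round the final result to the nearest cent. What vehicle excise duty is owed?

Days held (1 January – 23 February 2003): 54 out of 365
Tax = $35000 × 2.2% × 54/365 = $113.9178

$113.92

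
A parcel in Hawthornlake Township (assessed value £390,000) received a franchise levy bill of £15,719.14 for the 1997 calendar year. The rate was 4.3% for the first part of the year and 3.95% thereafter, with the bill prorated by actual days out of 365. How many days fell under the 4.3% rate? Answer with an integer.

84 days

Let d = days at the first rate; then 365 − d days at the second rate.
£390,000 × [4.3%·d + 3.95%·(365−d)] / 365 = £15,719.14
Solving gives d = 84, so the new rate took effect on 26 Mar 1997.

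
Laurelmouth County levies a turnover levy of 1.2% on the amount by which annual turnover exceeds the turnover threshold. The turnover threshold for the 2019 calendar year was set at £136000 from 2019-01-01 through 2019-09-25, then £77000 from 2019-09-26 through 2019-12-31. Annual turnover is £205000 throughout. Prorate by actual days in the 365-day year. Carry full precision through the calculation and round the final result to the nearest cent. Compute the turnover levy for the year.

2019-01-01 to 2019-09-25: 268 days, exemption £136000 → (£205000 − £136000) × 1.2% × 268/365 = £607.9562
2019-09-26 to 2019-12-31: 97 days, exemption £77000 → (£205000 − £77000) × 1.2% × 97/365 = £408.1973
Total = £1016.1534

£1016.15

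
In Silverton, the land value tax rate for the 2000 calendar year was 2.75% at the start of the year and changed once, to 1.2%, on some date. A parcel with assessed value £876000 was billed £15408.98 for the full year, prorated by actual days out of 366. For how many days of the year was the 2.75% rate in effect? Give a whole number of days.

132 days

Let d = days at the first rate; then 366 − d days at the second rate.
£876000 × [2.75%·d + 1.2%·(366−d)] / 366 = £15408.98
Solving gives d = 132, so the new rate took effect on 12 May 2000.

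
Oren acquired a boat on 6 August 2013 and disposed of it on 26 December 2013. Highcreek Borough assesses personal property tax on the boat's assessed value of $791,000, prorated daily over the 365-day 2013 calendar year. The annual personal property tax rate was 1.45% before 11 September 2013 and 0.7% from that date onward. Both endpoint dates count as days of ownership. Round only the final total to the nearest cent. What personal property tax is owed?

$2,754.41

6 August – 10 September 2013: 36 days at 1.45% → $791,000 × 1.45% × 36/365 = $1,131.2384
11 September – 26 December 2013: 107 days at 0.7% → $791,000 × 0.7% × 107/365 = $1,623.1753
Total = $2,754.4137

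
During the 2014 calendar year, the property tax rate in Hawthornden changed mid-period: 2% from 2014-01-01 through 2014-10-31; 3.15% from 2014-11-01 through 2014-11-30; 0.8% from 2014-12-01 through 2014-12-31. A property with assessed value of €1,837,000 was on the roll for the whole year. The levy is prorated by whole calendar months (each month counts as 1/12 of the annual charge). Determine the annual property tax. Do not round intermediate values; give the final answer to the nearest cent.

2014-01-01 to 2014-10-31: 10 months at 2% → €1,837,000 × 2% × 10/12 = €30,616.6667
2014-11-01 to 2014-11-30: 1 month at 3.15% → €1,837,000 × 3.15% × 1/12 = €4,822.1250
2014-12-01 to 2014-12-31: 1 month at 0.8% → €1,837,000 × 0.8% × 1/12 = €1,224.6667
Total = €36,663.4583

€36,663.46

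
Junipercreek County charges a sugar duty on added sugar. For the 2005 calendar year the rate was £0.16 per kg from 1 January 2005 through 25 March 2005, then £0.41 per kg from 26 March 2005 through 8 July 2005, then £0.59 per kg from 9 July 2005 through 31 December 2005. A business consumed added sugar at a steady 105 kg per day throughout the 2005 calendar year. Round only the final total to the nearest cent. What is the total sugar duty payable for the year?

£16,834.65

1 January – 25 March 2005: 84 days × 105 kg/day = 8,820 kg at £0.16/kg → £1,411.20
26 March – 8 July 2005: 105 days × 105 kg/day = 11,025 kg at £0.41/kg → £4,520.25
9 July – 31 December 2005: 176 days × 105 kg/day = 18,480 kg at £0.59/kg → £10,903.20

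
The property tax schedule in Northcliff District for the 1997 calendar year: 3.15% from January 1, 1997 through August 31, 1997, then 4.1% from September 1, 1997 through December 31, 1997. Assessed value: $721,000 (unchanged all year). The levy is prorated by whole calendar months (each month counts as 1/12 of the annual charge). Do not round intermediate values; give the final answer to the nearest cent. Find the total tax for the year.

$24,994.67

January 1 – August 31, 1997: 8 months at 3.15% → $721,000 × 3.15% × 8/12 = $15,141.0000
September 1 – December 31, 1997: 4 months at 4.1% → $721,000 × 4.1% × 4/12 = $9,853.6667
Total = $24,994.6667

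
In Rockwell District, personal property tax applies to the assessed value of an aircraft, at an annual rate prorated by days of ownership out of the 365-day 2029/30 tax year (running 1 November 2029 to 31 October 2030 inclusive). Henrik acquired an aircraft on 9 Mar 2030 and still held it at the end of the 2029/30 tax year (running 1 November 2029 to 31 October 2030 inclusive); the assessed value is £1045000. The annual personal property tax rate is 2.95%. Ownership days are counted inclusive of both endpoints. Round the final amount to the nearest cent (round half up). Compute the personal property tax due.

Days held (9 Mar – 31 Oct 2030): 237 out of 365
Tax = £1045000 × 2.95% × 237/365 = £20016.7603

£20016.76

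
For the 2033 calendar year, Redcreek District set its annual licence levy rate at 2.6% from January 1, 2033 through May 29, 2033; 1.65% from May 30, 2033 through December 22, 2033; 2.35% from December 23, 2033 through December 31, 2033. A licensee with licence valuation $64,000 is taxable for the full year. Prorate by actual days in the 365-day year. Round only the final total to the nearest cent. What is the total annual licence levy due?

$1,315.24

January 1 – May 29, 2033: 149 days at 2.6% → $64,000 × 2.6% × 149/365 = $679.2767
May 30 – December 22, 2033: 207 days at 1.65% → $64,000 × 1.65% × 207/365 = $598.8822
December 23 – December 31, 2033: 9 days at 2.35% → $64,000 × 2.35% × 9/365 = $37.0849
Total = $1,315.2438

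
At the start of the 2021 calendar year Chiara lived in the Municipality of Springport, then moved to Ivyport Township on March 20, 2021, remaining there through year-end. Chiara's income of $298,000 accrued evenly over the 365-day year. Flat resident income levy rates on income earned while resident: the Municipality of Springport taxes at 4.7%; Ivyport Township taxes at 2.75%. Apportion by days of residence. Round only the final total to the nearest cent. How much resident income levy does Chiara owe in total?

$9,436.80

The Municipality of Springport, January 1 – March 19, 2021: 78 days → $298,000 × 4.7% × 78/365 = $2,993.0630
Ivyport Township, March 20 – December 31, 2021: 287 days → $298,000 × 2.75% × 287/365 = $6,443.7397
Total = $9,436.8027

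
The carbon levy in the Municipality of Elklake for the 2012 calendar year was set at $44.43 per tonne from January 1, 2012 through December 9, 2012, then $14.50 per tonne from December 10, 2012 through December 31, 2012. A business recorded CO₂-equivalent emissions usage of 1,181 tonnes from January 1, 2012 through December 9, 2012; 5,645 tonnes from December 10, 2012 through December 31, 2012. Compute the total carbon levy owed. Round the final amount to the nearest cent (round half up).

January 1 – December 9, 2012: 1,181 tonnes at $44.43/tonne → $52,471.83
December 10 – December 31, 2012: 5,645 tonnes at $14.50/tonne → $81,852.50

$134,324.33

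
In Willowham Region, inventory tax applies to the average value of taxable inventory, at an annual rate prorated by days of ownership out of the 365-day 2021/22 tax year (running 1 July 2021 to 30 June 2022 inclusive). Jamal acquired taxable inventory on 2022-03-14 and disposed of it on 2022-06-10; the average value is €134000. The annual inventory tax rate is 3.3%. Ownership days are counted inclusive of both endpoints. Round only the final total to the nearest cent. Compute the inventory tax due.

Days held (2022-03-14 to 2022-06-10): 89 out of 365
Tax = €134000 × 3.3% × 89/365 = €1078.2411

€1078.24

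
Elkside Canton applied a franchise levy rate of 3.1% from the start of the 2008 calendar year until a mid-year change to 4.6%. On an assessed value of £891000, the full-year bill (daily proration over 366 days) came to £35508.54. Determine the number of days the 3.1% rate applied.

Let d = days at the first rate; then 366 − d days at the second rate.
£891000 × [3.1%·d + 4.6%·(366−d)] / 366 = £35508.54
Solving gives d = 150, so the new rate took effect on 30 May 2008.

150 days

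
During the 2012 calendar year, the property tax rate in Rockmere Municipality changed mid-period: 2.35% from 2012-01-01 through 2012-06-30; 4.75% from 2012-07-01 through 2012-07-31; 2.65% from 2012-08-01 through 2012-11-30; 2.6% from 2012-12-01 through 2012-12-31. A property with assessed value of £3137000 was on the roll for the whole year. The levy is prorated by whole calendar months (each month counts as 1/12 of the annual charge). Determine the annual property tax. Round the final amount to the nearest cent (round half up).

2012-01-01 to 2012-06-30: 6 months at 2.35% → £3137000 × 2.35% × 6/12 = £36859.7500
2012-07-01 to 2012-07-31: 1 month at 4.75% → £3137000 × 4.75% × 1/12 = £12417.2917
2012-08-01 to 2012-11-30: 4 months at 2.65% → £3137000 × 2.65% × 4/12 = £27710.1667
2012-12-01 to 2012-12-31: 1 month at 2.6% → £3137000 × 2.6% × 1/12 = £6796.8333
Total = £83784.0417

£83784.04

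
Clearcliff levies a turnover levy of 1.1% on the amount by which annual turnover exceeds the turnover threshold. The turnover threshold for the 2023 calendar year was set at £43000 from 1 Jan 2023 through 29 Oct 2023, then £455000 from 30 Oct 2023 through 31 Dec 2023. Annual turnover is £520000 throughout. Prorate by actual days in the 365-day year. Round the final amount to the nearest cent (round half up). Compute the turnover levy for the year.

£4464.76

1 Jan – 29 Oct 2023: 302 days, exemption £43000 → (£520000 − £43000) × 1.1% × 302/365 = £4341.3534
30 Oct – 31 Dec 2023: 63 days, exemption £455000 → (£520000 − £455000) × 1.1% × 63/365 = £123.4110
Total = £4464.7644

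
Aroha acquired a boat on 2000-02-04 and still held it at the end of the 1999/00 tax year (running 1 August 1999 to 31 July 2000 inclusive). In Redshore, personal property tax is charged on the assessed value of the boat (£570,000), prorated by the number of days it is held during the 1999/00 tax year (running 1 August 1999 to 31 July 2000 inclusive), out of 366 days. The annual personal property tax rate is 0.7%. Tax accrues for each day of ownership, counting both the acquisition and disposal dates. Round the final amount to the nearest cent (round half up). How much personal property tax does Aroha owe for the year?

£1,951.39

Days held (2000-02-04 to 2000-07-31): 179 out of 366
Tax = £570,000 × 0.7% × 179/366 = £1,951.3934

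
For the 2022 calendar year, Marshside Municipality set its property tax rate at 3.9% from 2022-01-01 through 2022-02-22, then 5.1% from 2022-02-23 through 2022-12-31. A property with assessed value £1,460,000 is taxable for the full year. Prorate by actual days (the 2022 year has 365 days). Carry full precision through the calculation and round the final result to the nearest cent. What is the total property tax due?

2022-01-01 to 2022-02-22: 53 days at 3.9% → £1,460,000 × 3.9% × 53/365 = £8,268.0000
2022-02-23 to 2022-12-31: 312 days at 5.1% → £1,460,000 × 5.1% × 312/365 = £63,648.0000
Total = £71,916.0000

£71,916.00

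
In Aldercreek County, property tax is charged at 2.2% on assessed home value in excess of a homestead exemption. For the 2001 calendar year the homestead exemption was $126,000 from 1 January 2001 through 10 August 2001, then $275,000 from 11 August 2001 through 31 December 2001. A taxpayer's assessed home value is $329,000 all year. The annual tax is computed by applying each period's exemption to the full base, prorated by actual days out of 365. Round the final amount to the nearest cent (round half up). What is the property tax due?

$3,181.74

1 January – 10 August 2001: 222 days, exemption $126,000 → ($329,000 − $126,000) × 2.2% × 222/365 = $2,716.3068
11 August – 31 December 2001: 143 days, exemption $275,000 → ($329,000 − $275,000) × 2.2% × 143/365 = $465.4356
Total = $3,181.7425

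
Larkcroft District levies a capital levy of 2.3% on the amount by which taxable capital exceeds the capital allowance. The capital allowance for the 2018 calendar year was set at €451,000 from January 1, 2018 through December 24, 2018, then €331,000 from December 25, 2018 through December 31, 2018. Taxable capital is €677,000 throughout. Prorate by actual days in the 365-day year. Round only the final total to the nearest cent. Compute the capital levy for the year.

€5,250.93

January 1 – December 24, 2018: 358 days, exemption €451,000 → (€677,000 − €451,000) × 2.3% × 358/365 = €5,098.3123
December 25 – December 31, 2018: 7 days, exemption €331,000 → (€677,000 − €331,000) × 2.3% × 7/365 = €152.6192
Total = €5,250.9315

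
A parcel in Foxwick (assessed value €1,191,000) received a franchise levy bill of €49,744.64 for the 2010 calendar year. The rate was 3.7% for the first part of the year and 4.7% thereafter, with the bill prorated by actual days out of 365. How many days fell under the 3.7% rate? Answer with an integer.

191 days

Let d = days at the first rate; then 365 − d days at the second rate.
€1,191,000 × [3.7%·d + 4.7%·(365−d)] / 365 = €49,744.64
Solving gives d = 191, so the new rate took effect on July 11, 2010.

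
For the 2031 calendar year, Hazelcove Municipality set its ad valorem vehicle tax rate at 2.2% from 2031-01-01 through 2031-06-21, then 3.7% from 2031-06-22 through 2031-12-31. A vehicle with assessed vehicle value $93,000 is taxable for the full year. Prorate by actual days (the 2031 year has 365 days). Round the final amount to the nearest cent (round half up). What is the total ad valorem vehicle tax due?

2031-01-01 to 2031-06-21: 172 days at 2.2% → $93,000 × 2.2% × 172/365 = $964.1425
2031-06-22 to 2031-12-31: 193 days at 3.7% → $93,000 × 3.7% × 193/365 = $1,819.4877
Total = $2,783.6301

$2,783.63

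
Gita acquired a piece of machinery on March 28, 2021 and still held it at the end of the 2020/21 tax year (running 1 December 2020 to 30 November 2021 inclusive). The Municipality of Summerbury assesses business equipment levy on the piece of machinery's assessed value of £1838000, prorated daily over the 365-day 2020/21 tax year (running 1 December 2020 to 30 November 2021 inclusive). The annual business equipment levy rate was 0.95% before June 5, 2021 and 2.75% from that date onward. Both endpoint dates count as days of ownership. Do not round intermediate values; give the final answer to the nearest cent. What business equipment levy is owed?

£28088.67

March 28 – June 4, 2021: 69 days at 0.95% → £1838000 × 0.95% × 69/365 = £3300.8466
June 5 – November 30, 2021: 179 days at 2.75% → £1838000 × 2.75% × 179/365 = £24787.8219
Total = £28088.6685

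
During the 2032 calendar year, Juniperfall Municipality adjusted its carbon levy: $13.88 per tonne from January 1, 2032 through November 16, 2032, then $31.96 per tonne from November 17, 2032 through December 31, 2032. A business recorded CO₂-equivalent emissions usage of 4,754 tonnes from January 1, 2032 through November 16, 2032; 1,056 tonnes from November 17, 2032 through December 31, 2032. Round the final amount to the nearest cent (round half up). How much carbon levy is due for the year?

$99,735.28

January 1 – November 16, 2032: 4,754 tonnes at $13.88/tonne → $65,985.52
November 17 – December 31, 2032: 1,056 tonnes at $31.96/tonne → $33,749.76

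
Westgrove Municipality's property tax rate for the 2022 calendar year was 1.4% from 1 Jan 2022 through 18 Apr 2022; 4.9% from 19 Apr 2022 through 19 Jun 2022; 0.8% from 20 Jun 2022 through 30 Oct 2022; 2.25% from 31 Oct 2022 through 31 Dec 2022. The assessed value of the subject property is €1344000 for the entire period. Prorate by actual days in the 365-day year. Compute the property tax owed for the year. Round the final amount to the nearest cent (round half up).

1 Jan – 18 Apr 2022: 108 days at 1.4% → €1344000 × 1.4% × 108/365 = €5567.4740
19 Apr – 19 Jun 2022: 62 days at 4.9% → €1344000 × 4.9% × 62/365 = €11186.4986
20 Jun – 30 Oct 2022: 133 days at 0.8% → €1344000 × 0.8% × 133/365 = €3917.8521
31 Oct – 31 Dec 2022: 62 days at 2.25% → €1344000 × 2.25% × 62/365 = €5136.6575
Total = €25808.4822

€25808.48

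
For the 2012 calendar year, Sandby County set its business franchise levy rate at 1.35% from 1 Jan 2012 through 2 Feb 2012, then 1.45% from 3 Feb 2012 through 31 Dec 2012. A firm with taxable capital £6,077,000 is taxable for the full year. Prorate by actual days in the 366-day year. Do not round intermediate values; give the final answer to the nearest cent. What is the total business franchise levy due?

1 Jan – 2 Feb 2012: 33 days at 1.35% → £6,077,000 × 1.35% × 33/366 = £7,397.0041
3 Feb – 31 Dec 2012: 333 days at 1.45% → £6,077,000 × 1.45% × 333/366 = £80,171.5697
Total = £87,568.5738

£87,568.57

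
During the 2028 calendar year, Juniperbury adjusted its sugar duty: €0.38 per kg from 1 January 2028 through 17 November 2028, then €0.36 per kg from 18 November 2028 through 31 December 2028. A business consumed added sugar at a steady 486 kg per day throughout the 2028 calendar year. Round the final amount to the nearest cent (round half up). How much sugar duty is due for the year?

€67165.20

1 January – 17 November 2028: 322 days × 486 kg/day = 156,492 kg at €0.38/kg → €59466.96
18 November – 31 December 2028: 44 days × 486 kg/day = 21,384 kg at €0.36/kg → €7698.24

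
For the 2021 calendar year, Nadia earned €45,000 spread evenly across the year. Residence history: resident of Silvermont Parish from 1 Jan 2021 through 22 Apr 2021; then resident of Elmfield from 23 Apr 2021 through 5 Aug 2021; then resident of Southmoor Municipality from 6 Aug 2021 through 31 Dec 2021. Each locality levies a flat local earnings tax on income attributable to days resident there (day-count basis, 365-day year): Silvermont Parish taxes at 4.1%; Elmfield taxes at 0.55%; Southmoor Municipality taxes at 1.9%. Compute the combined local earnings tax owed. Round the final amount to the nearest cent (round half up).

Silvermont Parish, 1 Jan – 22 Apr 2021: 112 days → €45,000 × 4.1% × 112/365 = €566.1370
Elmfield, 23 Apr – 5 Aug 2021: 105 days → €45,000 × 0.55% × 105/365 = €71.1986
Southmoor Municipality, 6 Aug – 31 Dec 2021: 148 days → €45,000 × 1.9% × 148/365 = €346.6849
Total = €984.0205

€984.02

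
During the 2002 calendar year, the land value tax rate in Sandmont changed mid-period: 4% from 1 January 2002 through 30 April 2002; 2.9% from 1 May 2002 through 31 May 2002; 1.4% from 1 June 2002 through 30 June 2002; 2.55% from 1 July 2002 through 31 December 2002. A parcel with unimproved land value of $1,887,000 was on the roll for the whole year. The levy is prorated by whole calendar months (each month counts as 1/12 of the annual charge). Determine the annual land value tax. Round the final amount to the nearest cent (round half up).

1 January – 30 April 2002: 4 months at 4% → $1,887,000 × 4% × 4/12 = $25,160.0000
1 May – 31 May 2002: 1 month at 2.9% → $1,887,000 × 2.9% × 1/12 = $4,560.2500
1 June – 30 June 2002: 1 month at 1.4% → $1,887,000 × 1.4% × 1/12 = $2,201.5000
1 July – 31 December 2002: 6 months at 2.55% → $1,887,000 × 2.55% × 6/12 = $24,059.2500
Total = $55,981.0000

$55,981.00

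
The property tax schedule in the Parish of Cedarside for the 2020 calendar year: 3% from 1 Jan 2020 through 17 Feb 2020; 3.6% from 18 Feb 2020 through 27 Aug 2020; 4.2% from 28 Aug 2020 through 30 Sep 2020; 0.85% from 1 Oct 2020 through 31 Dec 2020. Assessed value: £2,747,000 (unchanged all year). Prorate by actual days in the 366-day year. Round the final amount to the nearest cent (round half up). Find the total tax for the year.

£79,272.72

1 Jan – 17 Feb 2020: 48 days at 3% → £2,747,000 × 3% × 48/366 = £10,807.8689
18 Feb – 27 Aug 2020: 192 days at 3.6% → £2,747,000 × 3.6% × 192/366 = £51,877.7705
28 Aug – 30 Sep 2020: 34 days at 4.2% → £2,747,000 × 4.2% × 34/366 = £10,717.8033
1 Oct – 31 Dec 2020: 92 days at 0.85% → £2,747,000 × 0.85% × 92/366 = £5,869.2732
Total = £79,272.7158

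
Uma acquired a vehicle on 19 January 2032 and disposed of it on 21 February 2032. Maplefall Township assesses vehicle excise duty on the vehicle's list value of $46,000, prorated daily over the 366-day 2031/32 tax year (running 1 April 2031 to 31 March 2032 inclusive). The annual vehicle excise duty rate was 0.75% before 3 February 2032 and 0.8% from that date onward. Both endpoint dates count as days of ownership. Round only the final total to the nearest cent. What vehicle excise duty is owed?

19 January – 2 February 2032: 15 days at 0.75% → $46,000 × 0.75% × 15/366 = $14.1393
3 February – 21 February 2032: 19 days at 0.8% → $46,000 × 0.8% × 19/366 = $19.1038
Total = $33.2432

$33.24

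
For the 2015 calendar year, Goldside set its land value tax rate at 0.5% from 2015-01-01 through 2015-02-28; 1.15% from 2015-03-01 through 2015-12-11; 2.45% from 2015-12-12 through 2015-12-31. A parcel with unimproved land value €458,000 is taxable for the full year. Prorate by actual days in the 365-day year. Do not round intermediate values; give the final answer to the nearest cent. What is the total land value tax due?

2015-01-01 to 2015-02-28: 59 days at 0.5% → €458,000 × 0.5% × 59/365 = €370.1644
2015-03-01 to 2015-12-11: 286 days at 1.15% → €458,000 × 1.15% × 286/365 = €4,127.0192
2015-12-12 to 2015-12-31: 20 days at 2.45% → €458,000 × 2.45% × 20/365 = €614.8493
Total = €5,112.0329

€5,112.03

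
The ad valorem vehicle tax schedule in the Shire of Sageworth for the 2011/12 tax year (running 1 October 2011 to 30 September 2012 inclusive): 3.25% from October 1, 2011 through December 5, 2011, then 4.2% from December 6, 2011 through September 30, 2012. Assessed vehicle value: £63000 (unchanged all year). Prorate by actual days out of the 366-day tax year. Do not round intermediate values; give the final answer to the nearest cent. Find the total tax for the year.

£2538.07

October 1 – December 5, 2011: 66 days at 3.25% → £63000 × 3.25% × 66/366 = £369.2213
December 6, 2011 – September 30, 2012: 300 days at 4.2% → £63000 × 4.2% × 300/366 = £2168.8525
Total = £2538.0738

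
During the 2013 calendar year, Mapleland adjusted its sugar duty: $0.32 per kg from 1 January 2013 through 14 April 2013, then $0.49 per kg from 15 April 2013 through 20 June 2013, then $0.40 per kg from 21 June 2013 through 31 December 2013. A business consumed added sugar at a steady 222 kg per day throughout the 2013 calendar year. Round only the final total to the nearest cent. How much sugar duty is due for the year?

$31903.62

1 January – 14 April 2013: 104 days × 222 kg/day = 23,088 kg at $0.32/kg → $7388.16
15 April – 20 June 2013: 67 days × 222 kg/day = 14,874 kg at $0.49/kg → $7288.26
21 June – 31 December 2013: 194 days × 222 kg/day = 43,068 kg at $0.40/kg → $17227.20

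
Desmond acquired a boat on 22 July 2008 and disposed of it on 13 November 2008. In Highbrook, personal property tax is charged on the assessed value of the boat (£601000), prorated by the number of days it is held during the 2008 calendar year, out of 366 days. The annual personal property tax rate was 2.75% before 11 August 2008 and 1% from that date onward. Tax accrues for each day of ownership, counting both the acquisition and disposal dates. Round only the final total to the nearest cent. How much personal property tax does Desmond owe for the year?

22 July – 10 August 2008: 20 days at 2.75% → £601000 × 2.75% × 20/366 = £903.1421
11 August – 13 November 2008: 95 days at 1% → £601000 × 1% × 95/366 = £1559.9727
Total = £2463.1148

£2463.11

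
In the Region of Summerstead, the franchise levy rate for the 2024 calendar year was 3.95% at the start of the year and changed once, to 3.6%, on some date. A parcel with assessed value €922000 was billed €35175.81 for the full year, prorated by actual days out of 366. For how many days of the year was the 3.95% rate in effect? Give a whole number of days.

Let d = days at the first rate; then 366 − d days at the second rate.
€922000 × [3.95%·d + 3.6%·(366−d)] / 366 = €35175.81
Solving gives d = 225, so the new rate took effect on 13 August 2024.

225 days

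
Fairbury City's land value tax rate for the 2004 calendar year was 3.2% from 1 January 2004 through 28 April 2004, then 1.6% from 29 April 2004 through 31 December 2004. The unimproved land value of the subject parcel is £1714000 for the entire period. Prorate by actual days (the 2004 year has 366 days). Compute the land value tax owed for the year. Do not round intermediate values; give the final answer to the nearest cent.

£36340.55

1 January – 28 April 2004: 119 days at 3.2% → £1714000 × 3.2% × 119/366 = £17833.0929
29 April – 31 December 2004: 247 days at 1.6% → £1714000 × 1.6% × 247/366 = £18507.4536
Total = £36340.5464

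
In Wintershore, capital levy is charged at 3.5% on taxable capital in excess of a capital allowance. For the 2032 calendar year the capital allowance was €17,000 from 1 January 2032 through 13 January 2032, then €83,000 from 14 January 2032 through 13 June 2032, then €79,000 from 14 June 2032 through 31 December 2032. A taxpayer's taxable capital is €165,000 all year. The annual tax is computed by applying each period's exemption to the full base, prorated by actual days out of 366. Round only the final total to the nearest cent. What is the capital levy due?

1 January – 13 January 2032: 13 days, exemption €17,000 → (€165,000 − €17,000) × 3.5% × 13/366 = €183.9891
14 January – 13 June 2032: 152 days, exemption €83,000 → (€165,000 − €83,000) × 3.5% × 152/366 = €1,191.9126
14 June – 31 December 2032: 201 days, exemption €79,000 → (€165,000 − €79,000) × 3.5% × 201/366 = €1,653.0328
Total = €3,028.9344

€3,028.93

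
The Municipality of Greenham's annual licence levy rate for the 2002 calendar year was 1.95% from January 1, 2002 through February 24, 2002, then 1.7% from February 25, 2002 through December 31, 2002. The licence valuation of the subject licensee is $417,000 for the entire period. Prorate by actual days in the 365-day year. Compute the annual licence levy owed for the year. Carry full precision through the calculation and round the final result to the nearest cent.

$7,246.09

January 1 – February 24, 2002: 55 days at 1.95% → $417,000 × 1.95% × 55/365 = $1,225.2945
February 25 – December 31, 2002: 310 days at 1.7% → $417,000 × 1.7% × 310/365 = $6,020.7945
Total = $7,246.0890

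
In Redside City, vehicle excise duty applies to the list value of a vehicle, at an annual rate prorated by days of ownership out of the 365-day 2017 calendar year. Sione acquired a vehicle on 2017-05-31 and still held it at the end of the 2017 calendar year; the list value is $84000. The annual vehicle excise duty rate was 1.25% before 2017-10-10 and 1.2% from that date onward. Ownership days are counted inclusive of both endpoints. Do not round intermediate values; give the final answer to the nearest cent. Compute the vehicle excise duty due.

$608.94

2017-05-31 to 2017-10-09: 132 days at 1.25% → $84000 × 1.25% × 132/365 = $379.7260
2017-10-10 to 2017-12-31: 83 days at 1.2% → $84000 × 1.2% × 83/365 = $229.2164
Total = $608.9425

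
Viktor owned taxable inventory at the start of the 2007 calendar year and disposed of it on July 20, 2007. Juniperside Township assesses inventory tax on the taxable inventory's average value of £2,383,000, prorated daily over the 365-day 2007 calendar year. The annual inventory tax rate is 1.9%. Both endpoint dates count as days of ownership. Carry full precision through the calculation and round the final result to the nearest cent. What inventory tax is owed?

£24,933.36

Days held (January 1 – July 20, 2007): 201 out of 365
Tax = £2,383,000 × 1.9% × 201/365 = £24,933.3616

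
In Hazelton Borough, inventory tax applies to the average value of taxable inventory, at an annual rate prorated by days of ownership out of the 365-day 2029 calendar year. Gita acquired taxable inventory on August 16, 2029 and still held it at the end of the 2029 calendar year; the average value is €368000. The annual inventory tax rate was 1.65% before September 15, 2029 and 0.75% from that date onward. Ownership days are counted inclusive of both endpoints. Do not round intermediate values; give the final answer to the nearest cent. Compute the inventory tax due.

August 16 – September 14, 2029: 30 days at 1.65% → €368000 × 1.65% × 30/365 = €499.0685
September 15 – December 31, 2029: 108 days at 0.75% → €368000 × 0.75% × 108/365 = €816.6575
Total = €1315.7260

€1315.73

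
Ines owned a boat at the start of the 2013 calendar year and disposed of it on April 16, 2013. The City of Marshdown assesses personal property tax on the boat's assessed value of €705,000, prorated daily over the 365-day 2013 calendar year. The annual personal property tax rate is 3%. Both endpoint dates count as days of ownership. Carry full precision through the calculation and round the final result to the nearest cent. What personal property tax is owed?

€6,142.19

Days held (January 1 – April 16, 2013): 106 out of 365
Tax = €705,000 × 3% × 106/365 = €6,142.1918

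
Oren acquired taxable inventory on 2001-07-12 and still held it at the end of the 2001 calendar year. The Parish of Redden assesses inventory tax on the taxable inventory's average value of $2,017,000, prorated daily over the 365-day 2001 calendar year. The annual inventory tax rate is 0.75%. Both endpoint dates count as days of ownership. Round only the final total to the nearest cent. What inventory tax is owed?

Days held (2001-07-12 to 2001-12-31): 173 out of 365
Tax = $2,017,000 × 0.75% × 173/365 = $7,170.0205

$7,170.02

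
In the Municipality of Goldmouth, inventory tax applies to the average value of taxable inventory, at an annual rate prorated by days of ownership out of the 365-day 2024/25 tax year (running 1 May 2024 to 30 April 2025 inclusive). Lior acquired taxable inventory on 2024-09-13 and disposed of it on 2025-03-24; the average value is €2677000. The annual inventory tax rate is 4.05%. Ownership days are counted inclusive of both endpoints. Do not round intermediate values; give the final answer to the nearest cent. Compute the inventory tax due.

€57328.14

Days held (2024-09-13 to 2025-03-24): 193 out of 365
Tax = €2677000 × 4.05% × 193/365 = €57328.1384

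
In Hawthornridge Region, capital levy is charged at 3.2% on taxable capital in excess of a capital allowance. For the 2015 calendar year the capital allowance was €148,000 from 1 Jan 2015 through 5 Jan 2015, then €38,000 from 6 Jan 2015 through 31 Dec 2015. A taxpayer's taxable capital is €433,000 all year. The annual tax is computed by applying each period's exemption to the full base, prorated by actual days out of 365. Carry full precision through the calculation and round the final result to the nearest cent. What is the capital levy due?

1 Jan – 5 Jan 2015: 5 days, exemption €148,000 → (€433,000 − €148,000) × 3.2% × 5/365 = €124.9315
6 Jan – 31 Dec 2015: 360 days, exemption €38,000 → (€433,000 − €38,000) × 3.2% × 360/365 = €12,466.8493
Total = €12,591.7808

€12,591.78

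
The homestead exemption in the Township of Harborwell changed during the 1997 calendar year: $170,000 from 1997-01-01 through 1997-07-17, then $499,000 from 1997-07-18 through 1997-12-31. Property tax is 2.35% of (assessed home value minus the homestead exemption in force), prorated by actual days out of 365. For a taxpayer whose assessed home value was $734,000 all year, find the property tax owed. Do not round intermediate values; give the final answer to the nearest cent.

$9,716.57

1997-01-01 to 1997-07-17: 198 days, exemption $170,000 → ($734,000 − $170,000) × 2.35% × 198/365 = $7,189.8411
1997-07-18 to 1997-12-31: 167 days, exemption $499,000 → ($734,000 − $499,000) × 2.35% × 167/365 = $2,526.7329
Total = $9,716.5740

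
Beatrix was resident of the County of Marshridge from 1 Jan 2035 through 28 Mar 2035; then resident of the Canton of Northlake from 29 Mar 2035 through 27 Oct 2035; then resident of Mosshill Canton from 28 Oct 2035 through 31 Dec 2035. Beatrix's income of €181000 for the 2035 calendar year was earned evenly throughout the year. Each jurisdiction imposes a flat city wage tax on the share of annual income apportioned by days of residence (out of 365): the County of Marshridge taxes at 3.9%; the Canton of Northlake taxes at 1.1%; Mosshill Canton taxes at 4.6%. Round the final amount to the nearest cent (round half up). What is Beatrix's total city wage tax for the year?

The County of Marshridge, 1 Jan – 28 Mar 2035: 87 days → €181000 × 3.9% × 87/365 = €1682.5562
The Canton of Northlake, 29 Mar – 27 Oct 2035: 213 days → €181000 × 1.1% × 213/365 = €1161.8712
Mosshill Canton, 28 Oct – 31 Dec 2035: 65 days → €181000 × 4.6% × 65/365 = €1482.7123
Total = €4327.1397

€4327.14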